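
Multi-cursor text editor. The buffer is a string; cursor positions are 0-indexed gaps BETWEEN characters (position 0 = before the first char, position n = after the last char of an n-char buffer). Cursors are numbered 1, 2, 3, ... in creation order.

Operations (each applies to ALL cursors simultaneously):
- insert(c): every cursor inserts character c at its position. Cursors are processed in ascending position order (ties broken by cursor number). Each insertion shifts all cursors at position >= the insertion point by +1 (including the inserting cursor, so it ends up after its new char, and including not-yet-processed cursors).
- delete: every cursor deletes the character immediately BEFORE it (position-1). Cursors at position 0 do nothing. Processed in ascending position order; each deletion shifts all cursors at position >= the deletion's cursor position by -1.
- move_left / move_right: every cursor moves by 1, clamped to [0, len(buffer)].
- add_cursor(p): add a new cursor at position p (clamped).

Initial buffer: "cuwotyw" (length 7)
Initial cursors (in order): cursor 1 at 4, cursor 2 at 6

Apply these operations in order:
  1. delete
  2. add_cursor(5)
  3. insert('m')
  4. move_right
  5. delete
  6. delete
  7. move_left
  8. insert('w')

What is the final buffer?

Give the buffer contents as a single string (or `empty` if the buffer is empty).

After op 1 (delete): buffer="cuwtw" (len 5), cursors c1@3 c2@4, authorship .....
After op 2 (add_cursor(5)): buffer="cuwtw" (len 5), cursors c1@3 c2@4 c3@5, authorship .....
After op 3 (insert('m')): buffer="cuwmtmwm" (len 8), cursors c1@4 c2@6 c3@8, authorship ...1.2.3
After op 4 (move_right): buffer="cuwmtmwm" (len 8), cursors c1@5 c2@7 c3@8, authorship ...1.2.3
After op 5 (delete): buffer="cuwmm" (len 5), cursors c1@4 c2@5 c3@5, authorship ...12
After op 6 (delete): buffer="cu" (len 2), cursors c1@2 c2@2 c3@2, authorship ..
After op 7 (move_left): buffer="cu" (len 2), cursors c1@1 c2@1 c3@1, authorship ..
After op 8 (insert('w')): buffer="cwwwu" (len 5), cursors c1@4 c2@4 c3@4, authorship .123.

Answer: cwwwu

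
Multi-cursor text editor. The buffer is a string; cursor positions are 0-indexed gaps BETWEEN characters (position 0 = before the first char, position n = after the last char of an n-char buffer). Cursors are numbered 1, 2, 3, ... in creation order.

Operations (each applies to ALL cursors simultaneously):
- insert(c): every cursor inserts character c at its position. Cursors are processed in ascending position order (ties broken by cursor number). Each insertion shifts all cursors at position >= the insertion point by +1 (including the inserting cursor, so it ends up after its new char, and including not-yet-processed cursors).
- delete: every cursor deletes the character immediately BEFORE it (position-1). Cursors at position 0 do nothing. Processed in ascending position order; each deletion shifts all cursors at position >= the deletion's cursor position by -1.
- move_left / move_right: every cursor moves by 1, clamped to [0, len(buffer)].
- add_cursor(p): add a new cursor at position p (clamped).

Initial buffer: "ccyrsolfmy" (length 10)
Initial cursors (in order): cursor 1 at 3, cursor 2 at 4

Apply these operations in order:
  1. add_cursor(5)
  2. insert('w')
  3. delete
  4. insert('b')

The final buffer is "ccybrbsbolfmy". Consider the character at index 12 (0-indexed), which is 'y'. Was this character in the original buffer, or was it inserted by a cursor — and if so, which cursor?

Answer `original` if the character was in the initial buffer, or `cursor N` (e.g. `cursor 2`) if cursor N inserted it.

Answer: original

Derivation:
After op 1 (add_cursor(5)): buffer="ccyrsolfmy" (len 10), cursors c1@3 c2@4 c3@5, authorship ..........
After op 2 (insert('w')): buffer="ccywrwswolfmy" (len 13), cursors c1@4 c2@6 c3@8, authorship ...1.2.3.....
After op 3 (delete): buffer="ccyrsolfmy" (len 10), cursors c1@3 c2@4 c3@5, authorship ..........
After op 4 (insert('b')): buffer="ccybrbsbolfmy" (len 13), cursors c1@4 c2@6 c3@8, authorship ...1.2.3.....
Authorship (.=original, N=cursor N): . . . 1 . 2 . 3 . . . . .
Index 12: author = original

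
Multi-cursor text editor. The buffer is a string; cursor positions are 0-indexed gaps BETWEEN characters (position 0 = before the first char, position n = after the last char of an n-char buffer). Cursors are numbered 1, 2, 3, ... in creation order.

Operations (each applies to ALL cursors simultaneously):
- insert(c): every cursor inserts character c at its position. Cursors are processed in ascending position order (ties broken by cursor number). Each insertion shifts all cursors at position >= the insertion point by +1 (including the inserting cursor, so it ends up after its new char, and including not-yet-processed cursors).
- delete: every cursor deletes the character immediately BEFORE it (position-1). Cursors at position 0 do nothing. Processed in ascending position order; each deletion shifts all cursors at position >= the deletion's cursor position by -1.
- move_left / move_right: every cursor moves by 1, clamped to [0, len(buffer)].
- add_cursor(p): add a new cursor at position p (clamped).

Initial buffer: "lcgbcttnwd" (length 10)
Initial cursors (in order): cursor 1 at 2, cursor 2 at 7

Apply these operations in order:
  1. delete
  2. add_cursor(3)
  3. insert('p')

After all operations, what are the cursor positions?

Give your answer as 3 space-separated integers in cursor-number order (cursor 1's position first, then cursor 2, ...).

After op 1 (delete): buffer="lgbctnwd" (len 8), cursors c1@1 c2@5, authorship ........
After op 2 (add_cursor(3)): buffer="lgbctnwd" (len 8), cursors c1@1 c3@3 c2@5, authorship ........
After op 3 (insert('p')): buffer="lpgbpctpnwd" (len 11), cursors c1@2 c3@5 c2@8, authorship .1..3..2...

Answer: 2 8 5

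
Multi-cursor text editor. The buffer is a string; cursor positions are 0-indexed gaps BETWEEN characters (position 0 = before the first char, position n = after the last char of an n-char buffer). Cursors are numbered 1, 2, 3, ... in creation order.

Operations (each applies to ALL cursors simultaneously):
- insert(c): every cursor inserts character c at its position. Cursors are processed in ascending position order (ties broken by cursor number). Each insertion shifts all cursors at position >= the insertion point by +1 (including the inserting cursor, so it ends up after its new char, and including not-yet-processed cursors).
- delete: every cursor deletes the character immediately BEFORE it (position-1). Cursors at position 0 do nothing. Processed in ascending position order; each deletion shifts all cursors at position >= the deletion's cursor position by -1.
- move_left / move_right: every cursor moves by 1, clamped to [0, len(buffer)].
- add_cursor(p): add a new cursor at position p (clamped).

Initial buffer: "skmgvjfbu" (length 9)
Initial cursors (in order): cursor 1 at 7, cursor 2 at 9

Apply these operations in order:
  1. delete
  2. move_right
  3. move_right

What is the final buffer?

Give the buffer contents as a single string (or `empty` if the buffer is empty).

Answer: skmgvjb

Derivation:
After op 1 (delete): buffer="skmgvjb" (len 7), cursors c1@6 c2@7, authorship .......
After op 2 (move_right): buffer="skmgvjb" (len 7), cursors c1@7 c2@7, authorship .......
After op 3 (move_right): buffer="skmgvjb" (len 7), cursors c1@7 c2@7, authorship .......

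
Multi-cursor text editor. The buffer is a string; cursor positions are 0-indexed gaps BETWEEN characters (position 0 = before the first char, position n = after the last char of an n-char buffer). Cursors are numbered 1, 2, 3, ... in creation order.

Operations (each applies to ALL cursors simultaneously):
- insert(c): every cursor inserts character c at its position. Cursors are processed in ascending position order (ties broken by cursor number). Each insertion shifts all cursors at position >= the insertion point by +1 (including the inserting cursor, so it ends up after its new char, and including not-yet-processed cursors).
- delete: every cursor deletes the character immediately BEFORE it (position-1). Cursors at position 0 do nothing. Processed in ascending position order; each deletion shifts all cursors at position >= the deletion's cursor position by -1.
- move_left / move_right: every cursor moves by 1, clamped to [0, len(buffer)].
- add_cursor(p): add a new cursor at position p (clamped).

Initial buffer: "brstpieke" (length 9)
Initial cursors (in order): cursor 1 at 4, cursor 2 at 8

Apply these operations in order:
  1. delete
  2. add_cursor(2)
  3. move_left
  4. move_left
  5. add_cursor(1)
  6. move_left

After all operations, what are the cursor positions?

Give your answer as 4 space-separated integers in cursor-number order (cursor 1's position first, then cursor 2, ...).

Answer: 0 3 0 0

Derivation:
After op 1 (delete): buffer="brspiee" (len 7), cursors c1@3 c2@6, authorship .......
After op 2 (add_cursor(2)): buffer="brspiee" (len 7), cursors c3@2 c1@3 c2@6, authorship .......
After op 3 (move_left): buffer="brspiee" (len 7), cursors c3@1 c1@2 c2@5, authorship .......
After op 4 (move_left): buffer="brspiee" (len 7), cursors c3@0 c1@1 c2@4, authorship .......
After op 5 (add_cursor(1)): buffer="brspiee" (len 7), cursors c3@0 c1@1 c4@1 c2@4, authorship .......
After op 6 (move_left): buffer="brspiee" (len 7), cursors c1@0 c3@0 c4@0 c2@3, authorship .......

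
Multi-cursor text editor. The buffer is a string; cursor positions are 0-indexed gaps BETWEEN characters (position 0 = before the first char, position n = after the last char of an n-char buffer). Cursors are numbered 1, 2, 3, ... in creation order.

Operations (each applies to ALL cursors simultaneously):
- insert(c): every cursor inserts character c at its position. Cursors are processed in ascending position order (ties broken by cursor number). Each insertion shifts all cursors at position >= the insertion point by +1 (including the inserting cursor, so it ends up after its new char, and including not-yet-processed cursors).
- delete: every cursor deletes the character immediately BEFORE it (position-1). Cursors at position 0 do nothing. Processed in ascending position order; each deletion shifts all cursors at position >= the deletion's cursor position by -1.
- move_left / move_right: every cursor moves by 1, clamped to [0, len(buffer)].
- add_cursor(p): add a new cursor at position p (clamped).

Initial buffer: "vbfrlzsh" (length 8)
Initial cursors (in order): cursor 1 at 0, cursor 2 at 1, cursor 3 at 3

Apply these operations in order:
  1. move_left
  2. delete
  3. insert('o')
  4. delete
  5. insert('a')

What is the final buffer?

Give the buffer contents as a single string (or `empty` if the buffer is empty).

After op 1 (move_left): buffer="vbfrlzsh" (len 8), cursors c1@0 c2@0 c3@2, authorship ........
After op 2 (delete): buffer="vfrlzsh" (len 7), cursors c1@0 c2@0 c3@1, authorship .......
After op 3 (insert('o')): buffer="oovofrlzsh" (len 10), cursors c1@2 c2@2 c3@4, authorship 12.3......
After op 4 (delete): buffer="vfrlzsh" (len 7), cursors c1@0 c2@0 c3@1, authorship .......
After op 5 (insert('a')): buffer="aavafrlzsh" (len 10), cursors c1@2 c2@2 c3@4, authorship 12.3......

Answer: aavafrlzsh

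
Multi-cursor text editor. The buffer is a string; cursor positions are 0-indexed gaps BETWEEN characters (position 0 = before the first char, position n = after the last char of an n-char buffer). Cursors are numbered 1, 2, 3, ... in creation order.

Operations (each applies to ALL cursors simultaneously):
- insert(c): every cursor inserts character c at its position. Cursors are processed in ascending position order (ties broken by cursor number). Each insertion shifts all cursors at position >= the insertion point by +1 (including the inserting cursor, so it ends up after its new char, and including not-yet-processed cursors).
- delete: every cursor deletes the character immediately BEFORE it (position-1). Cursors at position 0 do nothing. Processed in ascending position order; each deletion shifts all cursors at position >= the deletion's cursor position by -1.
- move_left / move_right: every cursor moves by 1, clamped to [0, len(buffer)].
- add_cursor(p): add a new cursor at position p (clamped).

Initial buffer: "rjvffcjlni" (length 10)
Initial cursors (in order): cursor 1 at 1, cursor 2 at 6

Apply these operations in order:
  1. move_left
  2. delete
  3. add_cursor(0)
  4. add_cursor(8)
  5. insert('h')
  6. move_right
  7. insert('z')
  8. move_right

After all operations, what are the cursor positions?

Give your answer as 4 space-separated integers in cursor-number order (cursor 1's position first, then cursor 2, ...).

After op 1 (move_left): buffer="rjvffcjlni" (len 10), cursors c1@0 c2@5, authorship ..........
After op 2 (delete): buffer="rjvfcjlni" (len 9), cursors c1@0 c2@4, authorship .........
After op 3 (add_cursor(0)): buffer="rjvfcjlni" (len 9), cursors c1@0 c3@0 c2@4, authorship .........
After op 4 (add_cursor(8)): buffer="rjvfcjlni" (len 9), cursors c1@0 c3@0 c2@4 c4@8, authorship .........
After op 5 (insert('h')): buffer="hhrjvfhcjlnhi" (len 13), cursors c1@2 c3@2 c2@7 c4@12, authorship 13....2....4.
After op 6 (move_right): buffer="hhrjvfhcjlnhi" (len 13), cursors c1@3 c3@3 c2@8 c4@13, authorship 13....2....4.
After op 7 (insert('z')): buffer="hhrzzjvfhczjlnhiz" (len 17), cursors c1@5 c3@5 c2@11 c4@17, authorship 13.13...2.2...4.4
After op 8 (move_right): buffer="hhrzzjvfhczjlnhiz" (len 17), cursors c1@6 c3@6 c2@12 c4@17, authorship 13.13...2.2...4.4

Answer: 6 12 6 17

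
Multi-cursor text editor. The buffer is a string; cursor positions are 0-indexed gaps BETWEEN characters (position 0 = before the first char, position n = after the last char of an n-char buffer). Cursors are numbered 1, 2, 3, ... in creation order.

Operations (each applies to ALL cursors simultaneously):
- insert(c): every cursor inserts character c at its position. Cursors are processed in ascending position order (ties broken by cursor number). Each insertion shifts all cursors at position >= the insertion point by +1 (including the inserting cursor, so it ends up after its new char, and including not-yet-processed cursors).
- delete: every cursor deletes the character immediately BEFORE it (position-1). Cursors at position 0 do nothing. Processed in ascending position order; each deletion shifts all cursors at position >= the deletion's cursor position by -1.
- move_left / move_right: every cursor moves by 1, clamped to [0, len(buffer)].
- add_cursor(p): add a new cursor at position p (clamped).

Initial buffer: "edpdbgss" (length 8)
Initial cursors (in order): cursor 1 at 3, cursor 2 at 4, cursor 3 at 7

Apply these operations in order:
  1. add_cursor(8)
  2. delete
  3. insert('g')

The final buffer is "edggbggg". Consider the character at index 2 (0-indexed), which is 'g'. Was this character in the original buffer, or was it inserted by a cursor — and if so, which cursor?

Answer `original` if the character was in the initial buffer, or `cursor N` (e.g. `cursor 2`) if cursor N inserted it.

Answer: cursor 1

Derivation:
After op 1 (add_cursor(8)): buffer="edpdbgss" (len 8), cursors c1@3 c2@4 c3@7 c4@8, authorship ........
After op 2 (delete): buffer="edbg" (len 4), cursors c1@2 c2@2 c3@4 c4@4, authorship ....
After op 3 (insert('g')): buffer="edggbggg" (len 8), cursors c1@4 c2@4 c3@8 c4@8, authorship ..12..34
Authorship (.=original, N=cursor N): . . 1 2 . . 3 4
Index 2: author = 1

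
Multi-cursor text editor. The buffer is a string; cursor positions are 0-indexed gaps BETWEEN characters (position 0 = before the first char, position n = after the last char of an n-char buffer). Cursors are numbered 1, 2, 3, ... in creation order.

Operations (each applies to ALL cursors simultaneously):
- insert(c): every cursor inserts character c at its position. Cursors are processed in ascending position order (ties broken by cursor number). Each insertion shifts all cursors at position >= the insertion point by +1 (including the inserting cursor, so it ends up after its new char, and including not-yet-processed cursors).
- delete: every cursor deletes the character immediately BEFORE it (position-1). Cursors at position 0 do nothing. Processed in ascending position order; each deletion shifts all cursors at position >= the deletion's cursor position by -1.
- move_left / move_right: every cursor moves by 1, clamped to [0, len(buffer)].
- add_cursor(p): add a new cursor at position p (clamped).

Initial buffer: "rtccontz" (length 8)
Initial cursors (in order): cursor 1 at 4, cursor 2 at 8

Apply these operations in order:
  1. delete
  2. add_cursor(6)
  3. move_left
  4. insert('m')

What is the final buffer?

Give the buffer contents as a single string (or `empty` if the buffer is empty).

After op 1 (delete): buffer="rtcont" (len 6), cursors c1@3 c2@6, authorship ......
After op 2 (add_cursor(6)): buffer="rtcont" (len 6), cursors c1@3 c2@6 c3@6, authorship ......
After op 3 (move_left): buffer="rtcont" (len 6), cursors c1@2 c2@5 c3@5, authorship ......
After op 4 (insert('m')): buffer="rtmconmmt" (len 9), cursors c1@3 c2@8 c3@8, authorship ..1...23.

Answer: rtmconmmt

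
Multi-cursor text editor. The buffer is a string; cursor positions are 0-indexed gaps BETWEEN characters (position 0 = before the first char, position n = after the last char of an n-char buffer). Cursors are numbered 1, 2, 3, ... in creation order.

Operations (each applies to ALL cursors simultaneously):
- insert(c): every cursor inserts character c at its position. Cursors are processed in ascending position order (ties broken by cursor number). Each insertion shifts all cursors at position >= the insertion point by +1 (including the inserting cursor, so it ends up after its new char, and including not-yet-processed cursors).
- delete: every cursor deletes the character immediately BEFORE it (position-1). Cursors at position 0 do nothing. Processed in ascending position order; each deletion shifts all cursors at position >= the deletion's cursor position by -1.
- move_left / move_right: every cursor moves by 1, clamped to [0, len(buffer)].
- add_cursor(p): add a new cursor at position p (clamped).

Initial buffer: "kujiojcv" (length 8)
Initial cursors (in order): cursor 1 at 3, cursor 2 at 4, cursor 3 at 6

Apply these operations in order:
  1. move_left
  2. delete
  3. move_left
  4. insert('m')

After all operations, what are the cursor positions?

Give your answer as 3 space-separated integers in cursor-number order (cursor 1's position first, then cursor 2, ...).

Answer: 2 2 4

Derivation:
After op 1 (move_left): buffer="kujiojcv" (len 8), cursors c1@2 c2@3 c3@5, authorship ........
After op 2 (delete): buffer="kijcv" (len 5), cursors c1@1 c2@1 c3@2, authorship .....
After op 3 (move_left): buffer="kijcv" (len 5), cursors c1@0 c2@0 c3@1, authorship .....
After op 4 (insert('m')): buffer="mmkmijcv" (len 8), cursors c1@2 c2@2 c3@4, authorship 12.3....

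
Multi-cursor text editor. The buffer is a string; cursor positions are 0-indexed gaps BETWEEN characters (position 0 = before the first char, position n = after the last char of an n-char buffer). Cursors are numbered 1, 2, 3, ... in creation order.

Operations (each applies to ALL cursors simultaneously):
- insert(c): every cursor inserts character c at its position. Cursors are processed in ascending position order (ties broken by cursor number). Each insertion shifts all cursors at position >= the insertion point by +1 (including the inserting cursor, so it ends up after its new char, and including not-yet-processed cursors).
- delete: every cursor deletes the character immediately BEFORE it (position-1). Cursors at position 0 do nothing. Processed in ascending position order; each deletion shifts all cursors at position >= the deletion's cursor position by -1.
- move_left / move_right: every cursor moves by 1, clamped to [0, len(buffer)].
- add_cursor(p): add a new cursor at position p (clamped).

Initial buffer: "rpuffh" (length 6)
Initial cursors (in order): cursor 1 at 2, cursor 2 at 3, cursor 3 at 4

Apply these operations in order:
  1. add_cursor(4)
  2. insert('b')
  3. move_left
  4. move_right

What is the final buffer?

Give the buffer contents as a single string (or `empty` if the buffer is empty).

After op 1 (add_cursor(4)): buffer="rpuffh" (len 6), cursors c1@2 c2@3 c3@4 c4@4, authorship ......
After op 2 (insert('b')): buffer="rpbubfbbfh" (len 10), cursors c1@3 c2@5 c3@8 c4@8, authorship ..1.2.34..
After op 3 (move_left): buffer="rpbubfbbfh" (len 10), cursors c1@2 c2@4 c3@7 c4@7, authorship ..1.2.34..
After op 4 (move_right): buffer="rpbubfbbfh" (len 10), cursors c1@3 c2@5 c3@8 c4@8, authorship ..1.2.34..

Answer: rpbubfbbfh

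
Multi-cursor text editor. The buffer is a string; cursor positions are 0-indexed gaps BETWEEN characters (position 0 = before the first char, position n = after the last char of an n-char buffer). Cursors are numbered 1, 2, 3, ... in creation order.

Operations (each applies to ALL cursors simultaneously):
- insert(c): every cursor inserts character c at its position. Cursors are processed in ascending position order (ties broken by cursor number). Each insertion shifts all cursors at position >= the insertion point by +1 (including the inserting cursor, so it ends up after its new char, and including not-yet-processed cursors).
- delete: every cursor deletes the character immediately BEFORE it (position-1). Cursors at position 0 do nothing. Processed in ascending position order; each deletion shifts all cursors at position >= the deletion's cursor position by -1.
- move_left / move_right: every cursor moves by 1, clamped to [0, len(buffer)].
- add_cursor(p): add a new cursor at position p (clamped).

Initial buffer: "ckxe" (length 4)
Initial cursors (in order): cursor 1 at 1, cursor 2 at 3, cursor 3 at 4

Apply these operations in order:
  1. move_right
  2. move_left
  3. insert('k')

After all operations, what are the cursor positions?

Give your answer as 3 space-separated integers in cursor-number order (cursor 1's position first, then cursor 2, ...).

Answer: 2 6 6

Derivation:
After op 1 (move_right): buffer="ckxe" (len 4), cursors c1@2 c2@4 c3@4, authorship ....
After op 2 (move_left): buffer="ckxe" (len 4), cursors c1@1 c2@3 c3@3, authorship ....
After op 3 (insert('k')): buffer="ckkxkke" (len 7), cursors c1@2 c2@6 c3@6, authorship .1..23.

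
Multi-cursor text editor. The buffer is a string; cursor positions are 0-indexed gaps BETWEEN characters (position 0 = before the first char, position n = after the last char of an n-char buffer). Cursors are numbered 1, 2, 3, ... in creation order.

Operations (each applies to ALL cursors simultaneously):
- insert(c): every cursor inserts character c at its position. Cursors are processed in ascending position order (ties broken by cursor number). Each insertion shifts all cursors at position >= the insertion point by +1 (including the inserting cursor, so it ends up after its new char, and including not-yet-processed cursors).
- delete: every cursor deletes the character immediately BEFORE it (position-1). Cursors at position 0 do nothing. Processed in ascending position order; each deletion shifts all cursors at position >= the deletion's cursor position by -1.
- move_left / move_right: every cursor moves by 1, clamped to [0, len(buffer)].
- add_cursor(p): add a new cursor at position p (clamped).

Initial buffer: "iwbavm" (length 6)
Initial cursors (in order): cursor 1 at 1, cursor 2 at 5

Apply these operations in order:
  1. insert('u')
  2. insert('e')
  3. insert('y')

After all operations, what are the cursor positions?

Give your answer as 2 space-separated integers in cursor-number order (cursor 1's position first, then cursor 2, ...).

After op 1 (insert('u')): buffer="iuwbavum" (len 8), cursors c1@2 c2@7, authorship .1....2.
After op 2 (insert('e')): buffer="iuewbavuem" (len 10), cursors c1@3 c2@9, authorship .11....22.
After op 3 (insert('y')): buffer="iueywbavueym" (len 12), cursors c1@4 c2@11, authorship .111....222.

Answer: 4 11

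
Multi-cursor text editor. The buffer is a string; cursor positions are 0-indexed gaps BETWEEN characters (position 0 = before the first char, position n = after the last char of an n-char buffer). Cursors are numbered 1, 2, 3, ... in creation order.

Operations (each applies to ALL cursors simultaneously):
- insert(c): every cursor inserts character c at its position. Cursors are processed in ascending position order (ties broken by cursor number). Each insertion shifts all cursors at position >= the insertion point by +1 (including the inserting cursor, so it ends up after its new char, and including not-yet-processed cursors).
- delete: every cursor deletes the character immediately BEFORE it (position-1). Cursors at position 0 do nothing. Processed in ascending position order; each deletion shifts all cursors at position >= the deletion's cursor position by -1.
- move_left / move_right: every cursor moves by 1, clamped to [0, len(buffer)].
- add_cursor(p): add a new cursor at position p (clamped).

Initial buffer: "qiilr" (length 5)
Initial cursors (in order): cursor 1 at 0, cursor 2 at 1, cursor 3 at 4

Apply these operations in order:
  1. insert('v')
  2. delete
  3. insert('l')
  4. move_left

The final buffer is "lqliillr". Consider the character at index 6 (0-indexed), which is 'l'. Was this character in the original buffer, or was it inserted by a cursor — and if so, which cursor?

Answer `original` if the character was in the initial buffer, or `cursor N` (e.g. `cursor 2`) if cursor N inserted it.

After op 1 (insert('v')): buffer="vqviilvr" (len 8), cursors c1@1 c2@3 c3@7, authorship 1.2...3.
After op 2 (delete): buffer="qiilr" (len 5), cursors c1@0 c2@1 c3@4, authorship .....
After op 3 (insert('l')): buffer="lqliillr" (len 8), cursors c1@1 c2@3 c3@7, authorship 1.2...3.
After op 4 (move_left): buffer="lqliillr" (len 8), cursors c1@0 c2@2 c3@6, authorship 1.2...3.
Authorship (.=original, N=cursor N): 1 . 2 . . . 3 .
Index 6: author = 3

Answer: cursor 3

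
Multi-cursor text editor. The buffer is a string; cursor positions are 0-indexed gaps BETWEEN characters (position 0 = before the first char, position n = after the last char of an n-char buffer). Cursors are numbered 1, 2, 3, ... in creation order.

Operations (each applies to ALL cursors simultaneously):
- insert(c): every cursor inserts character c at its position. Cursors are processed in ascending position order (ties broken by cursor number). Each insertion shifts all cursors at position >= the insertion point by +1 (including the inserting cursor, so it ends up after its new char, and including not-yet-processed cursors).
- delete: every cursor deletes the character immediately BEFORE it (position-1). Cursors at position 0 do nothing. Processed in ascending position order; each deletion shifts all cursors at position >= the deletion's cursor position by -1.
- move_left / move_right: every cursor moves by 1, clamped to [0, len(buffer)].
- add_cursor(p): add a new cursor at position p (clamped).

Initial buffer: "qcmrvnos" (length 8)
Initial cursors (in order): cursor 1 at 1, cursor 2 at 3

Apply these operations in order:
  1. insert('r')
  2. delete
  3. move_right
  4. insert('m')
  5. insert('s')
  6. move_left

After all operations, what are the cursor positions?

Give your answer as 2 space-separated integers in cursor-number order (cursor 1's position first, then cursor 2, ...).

Answer: 3 7

Derivation:
After op 1 (insert('r')): buffer="qrcmrrvnos" (len 10), cursors c1@2 c2@5, authorship .1..2.....
After op 2 (delete): buffer="qcmrvnos" (len 8), cursors c1@1 c2@3, authorship ........
After op 3 (move_right): buffer="qcmrvnos" (len 8), cursors c1@2 c2@4, authorship ........
After op 4 (insert('m')): buffer="qcmmrmvnos" (len 10), cursors c1@3 c2@6, authorship ..1..2....
After op 5 (insert('s')): buffer="qcmsmrmsvnos" (len 12), cursors c1@4 c2@8, authorship ..11..22....
After op 6 (move_left): buffer="qcmsmrmsvnos" (len 12), cursors c1@3 c2@7, authorship ..11..22....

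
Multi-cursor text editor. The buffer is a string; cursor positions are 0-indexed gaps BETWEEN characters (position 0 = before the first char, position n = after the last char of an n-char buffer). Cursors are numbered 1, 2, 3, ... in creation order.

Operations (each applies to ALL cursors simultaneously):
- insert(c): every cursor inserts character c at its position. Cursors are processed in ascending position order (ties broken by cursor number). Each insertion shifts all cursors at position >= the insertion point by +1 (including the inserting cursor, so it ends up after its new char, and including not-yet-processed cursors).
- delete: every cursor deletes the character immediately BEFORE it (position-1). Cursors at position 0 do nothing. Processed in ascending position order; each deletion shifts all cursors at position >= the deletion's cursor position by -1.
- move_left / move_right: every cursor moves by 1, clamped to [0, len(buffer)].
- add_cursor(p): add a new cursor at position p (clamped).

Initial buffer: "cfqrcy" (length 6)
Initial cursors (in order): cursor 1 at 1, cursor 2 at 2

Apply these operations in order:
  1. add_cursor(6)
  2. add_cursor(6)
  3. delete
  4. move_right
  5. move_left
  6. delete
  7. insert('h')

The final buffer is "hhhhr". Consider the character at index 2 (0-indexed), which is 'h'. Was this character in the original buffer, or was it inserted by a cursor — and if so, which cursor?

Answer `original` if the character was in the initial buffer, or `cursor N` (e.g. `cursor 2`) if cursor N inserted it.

Answer: cursor 3

Derivation:
After op 1 (add_cursor(6)): buffer="cfqrcy" (len 6), cursors c1@1 c2@2 c3@6, authorship ......
After op 2 (add_cursor(6)): buffer="cfqrcy" (len 6), cursors c1@1 c2@2 c3@6 c4@6, authorship ......
After op 3 (delete): buffer="qr" (len 2), cursors c1@0 c2@0 c3@2 c4@2, authorship ..
After op 4 (move_right): buffer="qr" (len 2), cursors c1@1 c2@1 c3@2 c4@2, authorship ..
After op 5 (move_left): buffer="qr" (len 2), cursors c1@0 c2@0 c3@1 c4@1, authorship ..
After op 6 (delete): buffer="r" (len 1), cursors c1@0 c2@0 c3@0 c4@0, authorship .
After op 7 (insert('h')): buffer="hhhhr" (len 5), cursors c1@4 c2@4 c3@4 c4@4, authorship 1234.
Authorship (.=original, N=cursor N): 1 2 3 4 .
Index 2: author = 3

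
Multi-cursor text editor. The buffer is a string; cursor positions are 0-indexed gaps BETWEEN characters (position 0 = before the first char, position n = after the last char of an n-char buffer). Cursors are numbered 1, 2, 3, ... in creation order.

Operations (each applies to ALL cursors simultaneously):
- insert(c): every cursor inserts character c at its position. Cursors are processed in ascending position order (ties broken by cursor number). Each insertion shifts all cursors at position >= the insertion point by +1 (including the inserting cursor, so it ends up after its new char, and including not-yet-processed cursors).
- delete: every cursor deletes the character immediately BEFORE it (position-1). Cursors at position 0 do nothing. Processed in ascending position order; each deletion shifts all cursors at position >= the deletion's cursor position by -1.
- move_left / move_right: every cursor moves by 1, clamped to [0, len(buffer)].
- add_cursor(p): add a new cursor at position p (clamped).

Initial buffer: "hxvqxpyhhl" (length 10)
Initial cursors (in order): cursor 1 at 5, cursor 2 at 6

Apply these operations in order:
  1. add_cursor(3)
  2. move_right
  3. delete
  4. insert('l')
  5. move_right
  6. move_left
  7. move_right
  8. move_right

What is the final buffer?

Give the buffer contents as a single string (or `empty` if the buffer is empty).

After op 1 (add_cursor(3)): buffer="hxvqxpyhhl" (len 10), cursors c3@3 c1@5 c2@6, authorship ..........
After op 2 (move_right): buffer="hxvqxpyhhl" (len 10), cursors c3@4 c1@6 c2@7, authorship ..........
After op 3 (delete): buffer="hxvxhhl" (len 7), cursors c3@3 c1@4 c2@4, authorship .......
After op 4 (insert('l')): buffer="hxvlxllhhl" (len 10), cursors c3@4 c1@7 c2@7, authorship ...3.12...
After op 5 (move_right): buffer="hxvlxllhhl" (len 10), cursors c3@5 c1@8 c2@8, authorship ...3.12...
After op 6 (move_left): buffer="hxvlxllhhl" (len 10), cursors c3@4 c1@7 c2@7, authorship ...3.12...
After op 7 (move_right): buffer="hxvlxllhhl" (len 10), cursors c3@5 c1@8 c2@8, authorship ...3.12...
After op 8 (move_right): buffer="hxvlxllhhl" (len 10), cursors c3@6 c1@9 c2@9, authorship ...3.12...

Answer: hxvlxllhhl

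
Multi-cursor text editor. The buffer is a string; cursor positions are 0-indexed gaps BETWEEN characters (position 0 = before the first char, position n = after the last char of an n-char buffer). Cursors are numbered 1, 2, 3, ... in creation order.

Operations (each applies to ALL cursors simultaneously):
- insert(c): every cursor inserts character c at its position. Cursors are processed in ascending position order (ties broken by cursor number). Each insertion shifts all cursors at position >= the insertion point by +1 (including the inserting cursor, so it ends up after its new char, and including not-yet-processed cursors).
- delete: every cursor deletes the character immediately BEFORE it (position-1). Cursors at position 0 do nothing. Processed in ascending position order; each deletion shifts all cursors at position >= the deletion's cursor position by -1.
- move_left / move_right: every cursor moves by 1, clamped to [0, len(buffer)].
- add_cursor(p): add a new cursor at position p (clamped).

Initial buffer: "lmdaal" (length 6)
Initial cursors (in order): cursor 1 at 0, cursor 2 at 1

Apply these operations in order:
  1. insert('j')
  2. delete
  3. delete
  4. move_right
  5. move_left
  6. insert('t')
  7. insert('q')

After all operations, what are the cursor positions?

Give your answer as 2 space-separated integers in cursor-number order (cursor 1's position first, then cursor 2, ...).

Answer: 4 4

Derivation:
After op 1 (insert('j')): buffer="jljmdaal" (len 8), cursors c1@1 c2@3, authorship 1.2.....
After op 2 (delete): buffer="lmdaal" (len 6), cursors c1@0 c2@1, authorship ......
After op 3 (delete): buffer="mdaal" (len 5), cursors c1@0 c2@0, authorship .....
After op 4 (move_right): buffer="mdaal" (len 5), cursors c1@1 c2@1, authorship .....
After op 5 (move_left): buffer="mdaal" (len 5), cursors c1@0 c2@0, authorship .....
After op 6 (insert('t')): buffer="ttmdaal" (len 7), cursors c1@2 c2@2, authorship 12.....
After op 7 (insert('q')): buffer="ttqqmdaal" (len 9), cursors c1@4 c2@4, authorship 1212.....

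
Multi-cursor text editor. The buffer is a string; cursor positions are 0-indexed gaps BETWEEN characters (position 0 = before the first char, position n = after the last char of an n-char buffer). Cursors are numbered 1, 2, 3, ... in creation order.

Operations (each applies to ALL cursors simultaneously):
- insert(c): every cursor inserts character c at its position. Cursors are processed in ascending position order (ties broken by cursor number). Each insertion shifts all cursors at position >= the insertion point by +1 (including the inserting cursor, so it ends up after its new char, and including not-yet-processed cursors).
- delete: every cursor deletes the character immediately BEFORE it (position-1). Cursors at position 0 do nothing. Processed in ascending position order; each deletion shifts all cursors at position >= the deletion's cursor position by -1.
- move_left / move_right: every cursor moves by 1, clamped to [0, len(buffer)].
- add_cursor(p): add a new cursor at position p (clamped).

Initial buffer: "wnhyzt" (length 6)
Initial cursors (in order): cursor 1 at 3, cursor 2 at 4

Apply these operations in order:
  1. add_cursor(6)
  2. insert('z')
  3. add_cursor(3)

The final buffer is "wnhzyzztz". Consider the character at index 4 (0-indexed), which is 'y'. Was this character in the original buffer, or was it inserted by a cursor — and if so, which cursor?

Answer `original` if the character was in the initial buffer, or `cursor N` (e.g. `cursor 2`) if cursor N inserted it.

Answer: original

Derivation:
After op 1 (add_cursor(6)): buffer="wnhyzt" (len 6), cursors c1@3 c2@4 c3@6, authorship ......
After op 2 (insert('z')): buffer="wnhzyzztz" (len 9), cursors c1@4 c2@6 c3@9, authorship ...1.2..3
After op 3 (add_cursor(3)): buffer="wnhzyzztz" (len 9), cursors c4@3 c1@4 c2@6 c3@9, authorship ...1.2..3
Authorship (.=original, N=cursor N): . . . 1 . 2 . . 3
Index 4: author = original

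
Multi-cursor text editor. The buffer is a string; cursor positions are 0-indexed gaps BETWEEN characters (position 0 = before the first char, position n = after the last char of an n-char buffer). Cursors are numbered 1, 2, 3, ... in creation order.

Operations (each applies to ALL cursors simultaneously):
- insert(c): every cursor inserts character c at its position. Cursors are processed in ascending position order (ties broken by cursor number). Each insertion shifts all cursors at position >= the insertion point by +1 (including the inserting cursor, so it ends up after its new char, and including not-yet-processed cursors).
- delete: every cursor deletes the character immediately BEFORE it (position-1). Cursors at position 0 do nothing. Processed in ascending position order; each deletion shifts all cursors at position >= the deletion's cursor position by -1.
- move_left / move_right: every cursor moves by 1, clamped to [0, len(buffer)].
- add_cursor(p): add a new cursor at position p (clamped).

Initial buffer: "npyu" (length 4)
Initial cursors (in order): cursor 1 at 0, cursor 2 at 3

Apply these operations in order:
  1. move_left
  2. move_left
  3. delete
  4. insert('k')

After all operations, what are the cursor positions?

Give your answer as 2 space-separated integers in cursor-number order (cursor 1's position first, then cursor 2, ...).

Answer: 2 2

Derivation:
After op 1 (move_left): buffer="npyu" (len 4), cursors c1@0 c2@2, authorship ....
After op 2 (move_left): buffer="npyu" (len 4), cursors c1@0 c2@1, authorship ....
After op 3 (delete): buffer="pyu" (len 3), cursors c1@0 c2@0, authorship ...
After op 4 (insert('k')): buffer="kkpyu" (len 5), cursors c1@2 c2@2, authorship 12...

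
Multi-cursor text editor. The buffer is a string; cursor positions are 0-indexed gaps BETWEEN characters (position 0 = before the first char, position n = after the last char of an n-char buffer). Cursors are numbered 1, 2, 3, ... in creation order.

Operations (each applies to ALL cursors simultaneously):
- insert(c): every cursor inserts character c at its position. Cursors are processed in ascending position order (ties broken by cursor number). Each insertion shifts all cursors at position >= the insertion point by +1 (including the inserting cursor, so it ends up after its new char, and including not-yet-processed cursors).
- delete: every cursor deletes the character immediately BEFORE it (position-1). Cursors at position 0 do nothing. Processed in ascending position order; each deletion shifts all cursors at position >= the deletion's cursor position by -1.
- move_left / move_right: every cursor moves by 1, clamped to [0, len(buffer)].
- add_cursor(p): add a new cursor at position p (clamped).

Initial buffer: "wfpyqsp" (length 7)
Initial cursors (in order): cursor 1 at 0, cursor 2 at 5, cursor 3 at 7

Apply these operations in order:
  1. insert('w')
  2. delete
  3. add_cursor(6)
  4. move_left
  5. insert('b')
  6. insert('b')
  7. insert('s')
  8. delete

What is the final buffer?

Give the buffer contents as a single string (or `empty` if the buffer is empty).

After op 1 (insert('w')): buffer="wwfpyqwspw" (len 10), cursors c1@1 c2@7 c3@10, authorship 1.....2..3
After op 2 (delete): buffer="wfpyqsp" (len 7), cursors c1@0 c2@5 c3@7, authorship .......
After op 3 (add_cursor(6)): buffer="wfpyqsp" (len 7), cursors c1@0 c2@5 c4@6 c3@7, authorship .......
After op 4 (move_left): buffer="wfpyqsp" (len 7), cursors c1@0 c2@4 c4@5 c3@6, authorship .......
After op 5 (insert('b')): buffer="bwfpybqbsbp" (len 11), cursors c1@1 c2@6 c4@8 c3@10, authorship 1....2.4.3.
After op 6 (insert('b')): buffer="bbwfpybbqbbsbbp" (len 15), cursors c1@2 c2@8 c4@11 c3@14, authorship 11....22.44.33.
After op 7 (insert('s')): buffer="bbswfpybbsqbbssbbsp" (len 19), cursors c1@3 c2@10 c4@14 c3@18, authorship 111....222.444.333.
After op 8 (delete): buffer="bbwfpybbqbbsbbp" (len 15), cursors c1@2 c2@8 c4@11 c3@14, authorship 11....22.44.33.

Answer: bbwfpybbqbbsbbp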